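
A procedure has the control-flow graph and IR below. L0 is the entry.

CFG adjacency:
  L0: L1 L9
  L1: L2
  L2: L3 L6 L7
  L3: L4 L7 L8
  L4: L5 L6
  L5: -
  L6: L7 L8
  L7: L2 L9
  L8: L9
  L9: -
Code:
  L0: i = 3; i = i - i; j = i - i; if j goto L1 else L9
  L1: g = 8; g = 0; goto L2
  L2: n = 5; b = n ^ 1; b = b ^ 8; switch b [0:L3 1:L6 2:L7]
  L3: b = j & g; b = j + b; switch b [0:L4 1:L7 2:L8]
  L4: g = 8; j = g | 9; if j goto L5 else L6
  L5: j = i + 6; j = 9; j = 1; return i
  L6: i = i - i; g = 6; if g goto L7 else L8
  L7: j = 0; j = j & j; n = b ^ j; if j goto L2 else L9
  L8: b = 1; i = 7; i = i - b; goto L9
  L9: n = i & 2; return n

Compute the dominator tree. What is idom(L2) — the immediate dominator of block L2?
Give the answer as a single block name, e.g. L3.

Answer: L1

Derivation:
idom tree: L1←L0 L2←L1 L3←L2 L4←L3 L5←L4 L6←L2 L7←L2 L8←L2 L9←L0
Dom at joins:
  L2: preds {L1,L7}: {L0,L1} ∩ {L0,L1,L2,L7} = {L0,L1}; idom=L1
  L6: preds {L2,L4}: {L0,L1,L2} ∩ {L0,L1,L2,L3,L4} = {L0,L1,L2}; idom=L2
  L7: preds {L2,L3,L6}: {L0,L1,L2} ∩ {L0,L1,L2,L3} ∩ {L0,L1,L2,L6} = {L0,L1,L2}; idom=L2
  L8: preds {L3,L6}: {L0,L1,L2,L3} ∩ {L0,L1,L2,L6} = {L0,L1,L2}; idom=L2
  L9: preds {L0,L7,L8}: {L0} ∩ {L0,L1,L2,L7} ∩ {L0,L1,L2,L8} = {L0}; idom=L0

idom(L2) = L1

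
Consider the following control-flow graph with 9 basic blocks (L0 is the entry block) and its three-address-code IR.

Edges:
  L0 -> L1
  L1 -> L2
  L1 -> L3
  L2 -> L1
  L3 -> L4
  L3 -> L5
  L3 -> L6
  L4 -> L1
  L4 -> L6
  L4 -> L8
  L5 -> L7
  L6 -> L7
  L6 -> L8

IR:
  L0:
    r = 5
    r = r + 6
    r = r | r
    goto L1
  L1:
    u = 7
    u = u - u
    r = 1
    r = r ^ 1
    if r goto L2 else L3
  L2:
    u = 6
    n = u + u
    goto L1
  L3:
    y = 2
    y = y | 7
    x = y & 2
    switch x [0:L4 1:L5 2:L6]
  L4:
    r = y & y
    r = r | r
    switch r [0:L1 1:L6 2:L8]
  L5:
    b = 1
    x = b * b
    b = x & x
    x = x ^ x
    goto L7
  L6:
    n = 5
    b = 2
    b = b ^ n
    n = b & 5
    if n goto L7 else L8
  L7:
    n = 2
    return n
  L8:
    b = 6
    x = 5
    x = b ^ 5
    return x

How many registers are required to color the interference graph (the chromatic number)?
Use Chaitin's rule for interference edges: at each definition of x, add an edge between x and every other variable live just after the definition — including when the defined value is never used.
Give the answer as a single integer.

Answer: 2

Working:
def/use:
  L0: def={r} ue=∅
  L1: def={r,u} ue=∅
  L2: def={n,u} ue=∅
  L3: def={x,y} ue=∅
  L4: def={r} ue={y}
  L5: def={b,x} ue=∅
  L6: def={b,n} ue=∅
  L7: def={n} ue=∅
  L8: def={b,x} ue=∅

Liveness:
  L0: in=∅ out=∅
  L1: in=∅ out=∅
  L2: in=∅ out=∅
  L3: in=∅ out={y}
  L4: in={y} out=∅
  L5: in=∅ out=∅
  L6: in=∅ out=∅
  L7: in=∅ out=∅
  L8: in=∅ out=∅

Interfere edges:
  b: {n,x}
  n: {b}
  r: ∅
  u: ∅
  x: {b,y}
  y: {x}

Chromatic number:
  clique {b,n} ⇒ need ≥ 2
  2-colouring: c0={b,r,u,y}  c1={n,x}
  χ = 2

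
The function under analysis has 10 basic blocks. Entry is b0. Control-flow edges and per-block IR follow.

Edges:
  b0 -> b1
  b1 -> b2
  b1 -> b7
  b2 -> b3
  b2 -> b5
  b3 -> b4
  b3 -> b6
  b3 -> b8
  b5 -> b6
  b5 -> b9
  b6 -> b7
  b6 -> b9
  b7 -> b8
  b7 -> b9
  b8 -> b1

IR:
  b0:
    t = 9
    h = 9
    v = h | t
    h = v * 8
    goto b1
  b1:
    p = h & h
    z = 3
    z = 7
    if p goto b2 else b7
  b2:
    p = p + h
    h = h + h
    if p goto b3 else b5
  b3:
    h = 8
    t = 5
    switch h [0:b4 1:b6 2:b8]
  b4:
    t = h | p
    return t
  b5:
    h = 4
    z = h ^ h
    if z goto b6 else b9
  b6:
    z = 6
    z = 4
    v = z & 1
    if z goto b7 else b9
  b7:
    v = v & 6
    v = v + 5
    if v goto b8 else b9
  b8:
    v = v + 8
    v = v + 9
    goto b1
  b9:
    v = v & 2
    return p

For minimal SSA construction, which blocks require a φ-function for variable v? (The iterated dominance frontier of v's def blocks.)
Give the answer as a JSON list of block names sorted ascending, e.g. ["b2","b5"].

idom tree: b1←b0 b2←b1 b3←b2 b4←b3 b5←b2 b6←b2 b7←b1 b8←b1 b9←b1
Join-block Dom:
  b1: preds {b0,b8}: {b0} ∩ {b0,b1,b8} = {b0}; idom=b0
  b6: preds {b3,b5}: {b0,b1,b2,b3} ∩ {b0,b1,b2,b5} = {b0,b1,b2}; idom=b2
  b7: preds {b1,b6}: {b0,b1} ∩ {b0,b1,b2,b6} = {b0,b1}; idom=b1
  b8: preds {b3,b7}: {b0,b1,b2,b3} ∩ {b0,b1,b7} = {b0,b1}; idom=b1
  b9: preds {b5,b6,b7}: {b0,b1,b2,b5} ∩ {b0,b1,b2,b6} ∩ {b0,b1,b7} = {b0,b1}; idom=b1

DF derivation:
  join b1 pred b0: · stop@b0
  join b1 pred b8: b8→b1 stop@b0
  join b6 pred b3: b3 stop@b2
  join b6 pred b5: b5 stop@b2
  join b7 pred b1: · stop@b1
  join b7 pred b6: b6→b2 stop@b1
  join b8 pred b3: b3→b2 stop@b1
  join b8 pred b7: b7 stop@b1
  join b9 pred b5: b5→b2 stop@b1
  join b9 pred b6: b6→b2 stop@b1
  join b9 pred b7: b7 stop@b1
  DF(b0)=∅
  DF(b1)={b1}
  DF(b2)={b7,b8,b9}
  DF(b3)={b6,b8}
  DF(b4)=∅
  DF(b5)={b6,b9}
  DF(b6)={b7,b9}
  DF(b7)={b8,b9}
  DF(b8)={b1}
  DF(b9)=∅

φ for v: defs {b0,b6,b7,b8,b9}
  DF⁺ = {b1,b7,b8,b9}

Answer: ["b1", "b7", "b8", "b9"]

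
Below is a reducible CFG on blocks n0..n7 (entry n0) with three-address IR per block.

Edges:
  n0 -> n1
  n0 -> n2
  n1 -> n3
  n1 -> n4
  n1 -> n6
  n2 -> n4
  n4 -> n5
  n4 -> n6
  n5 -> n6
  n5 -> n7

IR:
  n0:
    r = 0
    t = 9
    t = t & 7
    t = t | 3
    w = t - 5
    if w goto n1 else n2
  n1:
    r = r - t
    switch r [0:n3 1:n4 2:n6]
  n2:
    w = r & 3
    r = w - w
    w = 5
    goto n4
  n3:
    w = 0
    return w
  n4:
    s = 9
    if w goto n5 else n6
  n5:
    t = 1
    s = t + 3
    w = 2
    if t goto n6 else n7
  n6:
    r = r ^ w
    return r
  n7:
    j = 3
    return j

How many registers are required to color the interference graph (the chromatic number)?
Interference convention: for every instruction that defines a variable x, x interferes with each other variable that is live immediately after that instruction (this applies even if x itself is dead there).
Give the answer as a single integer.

Answer: 4

Working:
Per-block:
  n0: def={r,t,w} ue=∅
  n1: def={r} ue={r,t}
  n2: def={r,w} ue={r}
  n3: def={w} ue=∅
  n4: def={s} ue={w}
  n5: def={s,t,w} ue=∅
  n6: def={r} ue={r,w}
  n7: def={j} ue=∅

Live sets:
  n0: in=∅ out={r,t,w}
  n1: in={r,t,w} out={r,w}
  n2: in={r} out={r,w}
  n3: in=∅ out=∅
  n4: in={r,w} out={r,w}
  n5: in={r} out={r,w}
  n6: in={r,w} out=∅
  n7: in=∅ out=∅

Conflict graph:
  j: ∅
  r: {s,t,w}
  s: {r,t,w}
  t: {r,s,w}
  w: {r,s,t}

Registers:
  lower bound: {r,s,t,w} mutually conflict ⇒ χ ≥ 4
  assign j→r0 r→r0 s→r1 t→r2 w→r3 — no edge inside a register ⇒ χ ≤ 4
  χ = 4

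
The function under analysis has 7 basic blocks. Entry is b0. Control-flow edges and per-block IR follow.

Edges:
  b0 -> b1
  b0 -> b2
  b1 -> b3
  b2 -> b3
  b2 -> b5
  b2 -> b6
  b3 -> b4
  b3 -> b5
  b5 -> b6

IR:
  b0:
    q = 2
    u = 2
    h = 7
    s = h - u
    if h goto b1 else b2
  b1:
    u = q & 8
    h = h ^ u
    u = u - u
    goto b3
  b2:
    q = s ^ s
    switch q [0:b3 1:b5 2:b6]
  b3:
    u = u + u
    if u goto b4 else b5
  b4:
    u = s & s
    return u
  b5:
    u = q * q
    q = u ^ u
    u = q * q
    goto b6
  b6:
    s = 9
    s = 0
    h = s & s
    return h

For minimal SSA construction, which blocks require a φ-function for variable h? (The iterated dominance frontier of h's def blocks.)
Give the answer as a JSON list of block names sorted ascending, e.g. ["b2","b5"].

Answer: ["b3", "b5", "b6"]

Working:
idom tree: b1←b0 b2←b0 b3←b0 b4←b3 b5←b0 b6←b0
Dom at joins:
  b3: preds {b1,b2}: {b0,b1} ∩ {b0,b2} = {b0}; idom=b0
  b5: preds {b2,b3}: {b0,b2} ∩ {b0,b3} = {b0}; idom=b0
  b6: preds {b2,b5}: {b0,b2} ∩ {b0,b5} = {b0}; idom=b0

Frontier:
  b3←b1: walk b1 to b0
  b3←b2: walk b2 to b0
  b5←b2: walk b2 to b0
  b5←b3: walk b3 to b0
  b6←b2: walk b2 to b0
  b6←b5: walk b5 to b0
  b0 → ∅
  b1 → {b3}
  b2 → {b3,b5,b6}
  b3 → {b5}
  b4 → ∅
  b5 → {b6}
  b6 → ∅

φ for h: defs {b0,b1,b6}
  DF⁺ = {b3,b5,b6}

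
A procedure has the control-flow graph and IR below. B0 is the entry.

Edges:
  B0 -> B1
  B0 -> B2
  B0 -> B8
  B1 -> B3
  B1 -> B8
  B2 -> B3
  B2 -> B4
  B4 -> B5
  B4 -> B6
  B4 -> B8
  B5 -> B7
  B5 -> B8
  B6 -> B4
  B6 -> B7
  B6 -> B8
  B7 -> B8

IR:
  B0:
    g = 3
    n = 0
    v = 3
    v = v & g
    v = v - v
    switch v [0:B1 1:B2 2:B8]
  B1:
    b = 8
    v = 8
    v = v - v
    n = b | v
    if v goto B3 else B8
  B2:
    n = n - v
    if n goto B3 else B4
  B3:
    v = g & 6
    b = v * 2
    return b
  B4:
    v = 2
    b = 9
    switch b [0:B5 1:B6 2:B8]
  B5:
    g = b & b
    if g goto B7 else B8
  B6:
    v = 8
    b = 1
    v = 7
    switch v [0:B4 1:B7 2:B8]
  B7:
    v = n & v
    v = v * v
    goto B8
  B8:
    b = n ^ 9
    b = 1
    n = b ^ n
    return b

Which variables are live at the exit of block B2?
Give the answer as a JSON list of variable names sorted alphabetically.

Answer: ["g", "n"]

Working:
Block summaries:
  B0: {g,n,v} / ∅
  B1: {b,n,v} / ∅
  B2: {n} / {n,v}
  B3: {b,v} / {g}
  B4: {b,v} / ∅
  B5: {g} / {b}
  B6: {b,v} / ∅
  B7: {v} / {n,v}
  B8: {b,n} / {n}

Liveness:
  B0: in=∅ out={g,n,v}
  B1: in={g} out={g,n}
  B2: in={g,n,v} out={g,n}
  B3: in={g} out=∅
  B4: in={n} out={b,n,v}
  B5: in={b,n,v} out={n,v}
  B6: in={n} out={n,v}
  B7: in={n,v} out={n}
  B8: in={n} out=∅

live-out(B2) = ["g", "n"]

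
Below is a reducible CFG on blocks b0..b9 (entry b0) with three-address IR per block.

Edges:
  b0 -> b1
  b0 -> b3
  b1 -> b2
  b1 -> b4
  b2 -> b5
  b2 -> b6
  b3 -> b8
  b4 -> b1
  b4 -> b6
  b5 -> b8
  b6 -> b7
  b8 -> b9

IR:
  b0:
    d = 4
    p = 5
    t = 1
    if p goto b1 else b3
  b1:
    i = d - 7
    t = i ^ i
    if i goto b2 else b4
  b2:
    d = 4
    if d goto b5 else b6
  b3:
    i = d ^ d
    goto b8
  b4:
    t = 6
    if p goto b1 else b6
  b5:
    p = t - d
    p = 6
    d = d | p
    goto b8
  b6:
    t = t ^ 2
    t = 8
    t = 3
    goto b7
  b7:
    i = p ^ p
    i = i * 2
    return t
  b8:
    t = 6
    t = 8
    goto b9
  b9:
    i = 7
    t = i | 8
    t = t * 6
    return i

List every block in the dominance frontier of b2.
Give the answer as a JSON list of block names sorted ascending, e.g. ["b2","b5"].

Answer: ["b6", "b8"]

Analysis:
idom tree: b1←b0 b2←b1 b3←b0 b4←b1 b5←b2 b6←b1 b7←b6 b8←b0 b9←b8
Dom at joins:
  b1: preds {b0,b4}: {b0} ∩ {b0,b1,b4} = {b0}; idom=b0
  b6: preds {b2,b4}: {b0,b1,b2} ∩ {b0,b1,b4} = {b0,b1}; idom=b1
  b8: preds {b3,b5}: {b0,b3} ∩ {b0,b1,b2,b5} = {b0}; idom=b0

DF walk-up:
  join b1 pred b0: · stop@b0
  join b1 pred b4: b4→b1 stop@b0
  join b6 pred b2: b2 stop@b1
  join b6 pred b4: b4 stop@b1
  join b8 pred b3: b3 stop@b0
  join b8 pred b5: b5→b2→b1 stop@b0
  b0 → ∅
  b1 → {b1,b8}
  b2 → {b6,b8}
  b3 → {b8}
  b4 → {b1,b6}
  b5 → {b8}
  b6 → ∅
  b7 → ∅
  b8 → ∅
  b9 → ∅

DF(b2) = ["b6", "b8"]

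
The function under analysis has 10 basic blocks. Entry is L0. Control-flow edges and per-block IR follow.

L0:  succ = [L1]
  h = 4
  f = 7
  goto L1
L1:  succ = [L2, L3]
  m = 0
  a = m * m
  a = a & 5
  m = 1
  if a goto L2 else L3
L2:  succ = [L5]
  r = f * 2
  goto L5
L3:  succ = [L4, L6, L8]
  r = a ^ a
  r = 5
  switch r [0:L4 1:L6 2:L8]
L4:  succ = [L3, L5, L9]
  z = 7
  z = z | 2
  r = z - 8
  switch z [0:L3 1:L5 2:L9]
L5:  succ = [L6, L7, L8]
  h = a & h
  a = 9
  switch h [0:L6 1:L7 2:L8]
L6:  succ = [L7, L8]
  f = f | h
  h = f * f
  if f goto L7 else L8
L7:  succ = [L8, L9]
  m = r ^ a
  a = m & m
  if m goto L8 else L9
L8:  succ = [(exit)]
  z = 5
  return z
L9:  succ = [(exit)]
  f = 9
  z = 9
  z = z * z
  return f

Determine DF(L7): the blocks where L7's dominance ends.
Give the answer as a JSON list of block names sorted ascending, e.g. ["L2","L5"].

idom tree: L1←L0 L2←L1 L3←L1 L4←L3 L5←L1 L6←L1 L7←L1 L8←L1 L9←L1
Join-block Dom:
  L3: preds {L1,L4}: {L0,L1} ∩ {L0,L1,L3,L4} = {L0,L1}; idom=L1
  L5: preds {L2,L4}: {L0,L1,L2} ∩ {L0,L1,L3,L4} = {L0,L1}; idom=L1
  L6: preds {L3,L5}: {L0,L1,L3} ∩ {L0,L1,L5} = {L0,L1}; idom=L1
  L7: preds {L5,L6}: {L0,L1,L5} ∩ {L0,L1,L6} = {L0,L1}; idom=L1
  L8: preds {L3,L5,L6,L7}: {L0,L1,L3} ∩ {L0,L1,L5} ∩ {L0,L1,L6} ∩ {L0,L1,L7} = {L0,L1}; idom=L1
  L9: preds {L4,L7}: {L0,L1,L3,L4} ∩ {L0,L1,L7} = {L0,L1}; idom=L1

Frontier:
  L3←L1: walk · to L1
  L3←L4: walk L4→L3 to L1
  L5←L2: walk L2 to L1
  L5←L4: walk L4→L3 to L1
  L6←L3: walk L3 to L1
  L6←L5: walk L5 to L1
  L7←L5: walk L5 to L1
  L7←L6: walk L6 to L1
  L8←L3: walk L3 to L1
  L8←L5: walk L5 to L1
  L8←L6: walk L6 to L1
  L8←L7: walk L7 to L1
  L9←L4: walk L4→L3 to L1
  L9←L7: walk L7 to L1
  DF(L0)=∅
  DF(L1)=∅
  DF(L2)={L5}
  DF(L3)={L3,L5,L6,L8,L9}
  DF(L4)={L3,L5,L9}
  DF(L5)={L6,L7,L8}
  DF(L6)={L7,L8}
  DF(L7)={L8,L9}
  DF(L8)=∅
  DF(L9)=∅

DF(L7) = ["L8", "L9"]

Answer: ["L8", "L9"]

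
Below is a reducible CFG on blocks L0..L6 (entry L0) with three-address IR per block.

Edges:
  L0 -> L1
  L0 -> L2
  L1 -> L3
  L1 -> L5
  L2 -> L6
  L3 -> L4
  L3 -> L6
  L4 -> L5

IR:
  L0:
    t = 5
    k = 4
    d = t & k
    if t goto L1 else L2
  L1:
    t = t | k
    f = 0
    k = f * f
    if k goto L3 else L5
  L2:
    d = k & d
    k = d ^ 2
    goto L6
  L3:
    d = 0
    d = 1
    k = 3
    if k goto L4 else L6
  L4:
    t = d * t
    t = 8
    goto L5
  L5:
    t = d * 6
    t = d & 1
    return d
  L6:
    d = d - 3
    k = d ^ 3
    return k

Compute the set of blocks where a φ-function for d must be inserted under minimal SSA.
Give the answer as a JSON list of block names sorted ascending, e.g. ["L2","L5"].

Answer: ["L5", "L6"]

Analysis:
idom tree: L1←L0 L2←L0 L3←L1 L4←L3 L5←L1 L6←L0
Dom at joins:
  L5: preds {L1,L4}: {L0,L1} ∩ {L0,L1,L3,L4} = {L0,L1}; idom=L1
  L6: preds {L2,L3}: {L0,L2} ∩ {L0,L1,L3} = {L0}; idom=L0

DF derivation:
  join L5 pred L1: · stop@L1
  join L5 pred L4: L4→L3 stop@L1
  join L6 pred L2: L2 stop@L0
  join L6 pred L3: L3→L1 stop@L0
  L0 → ∅
  L1 → {L6}
  L2 → {L6}
  L3 → {L5,L6}
  L4 → {L5}
  L5 → ∅
  L6 → ∅

φ for d: defs {L0,L2,L3,L6}
  DF⁺ = {L5,L6}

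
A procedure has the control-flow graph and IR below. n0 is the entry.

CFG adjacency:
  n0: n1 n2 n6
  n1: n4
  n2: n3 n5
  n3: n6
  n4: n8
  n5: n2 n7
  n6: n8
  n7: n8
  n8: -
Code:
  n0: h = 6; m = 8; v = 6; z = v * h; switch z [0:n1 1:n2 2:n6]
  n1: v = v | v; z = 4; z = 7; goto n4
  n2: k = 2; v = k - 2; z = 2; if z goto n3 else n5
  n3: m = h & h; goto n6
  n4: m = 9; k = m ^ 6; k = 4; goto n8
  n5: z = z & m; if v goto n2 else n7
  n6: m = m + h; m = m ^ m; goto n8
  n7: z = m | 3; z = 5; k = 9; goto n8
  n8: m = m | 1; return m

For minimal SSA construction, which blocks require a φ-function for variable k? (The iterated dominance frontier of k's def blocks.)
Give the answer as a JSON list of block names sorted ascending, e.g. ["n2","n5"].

Answer: ["n2", "n6", "n8"]

Working:
idom tree: n1←n0 n2←n0 n3←n2 n4←n1 n5←n2 n6←n0 n7←n5 n8←n0
Dom at joins:
  n2: preds {n0,n5}: {n0} ∩ {n0,n2,n5} = {n0}; idom=n0
  n6: preds {n0,n3}: {n0} ∩ {n0,n2,n3} = {n0}; idom=n0
  n8: preds {n4,n6,n7}: {n0,n1,n4} ∩ {n0,n6} ∩ {n0,n2,n5,n7} = {n0}; idom=n0

DF walk-up:
  join n2 pred n0: · stop@n0
  join n2 pred n5: n5→n2 stop@n0
  join n6 pred n0: · stop@n0
  join n6 pred n3: n3→n2 stop@n0
  join n8 pred n4: n4→n1 stop@n0
  join n8 pred n6: n6 stop@n0
  join n8 pred n7: n7→n5→n2 stop@n0
  DF(n0)=∅
  DF(n1)={n8}
  DF(n2)={n2,n6,n8}
  DF(n3)={n6}
  DF(n4)={n8}
  DF(n5)={n2,n8}
  DF(n6)={n8}
  DF(n7)={n8}
  DF(n8)=∅

φ for k: defs {n2,n4,n7}
  DF⁺ = {n2,n6,n8}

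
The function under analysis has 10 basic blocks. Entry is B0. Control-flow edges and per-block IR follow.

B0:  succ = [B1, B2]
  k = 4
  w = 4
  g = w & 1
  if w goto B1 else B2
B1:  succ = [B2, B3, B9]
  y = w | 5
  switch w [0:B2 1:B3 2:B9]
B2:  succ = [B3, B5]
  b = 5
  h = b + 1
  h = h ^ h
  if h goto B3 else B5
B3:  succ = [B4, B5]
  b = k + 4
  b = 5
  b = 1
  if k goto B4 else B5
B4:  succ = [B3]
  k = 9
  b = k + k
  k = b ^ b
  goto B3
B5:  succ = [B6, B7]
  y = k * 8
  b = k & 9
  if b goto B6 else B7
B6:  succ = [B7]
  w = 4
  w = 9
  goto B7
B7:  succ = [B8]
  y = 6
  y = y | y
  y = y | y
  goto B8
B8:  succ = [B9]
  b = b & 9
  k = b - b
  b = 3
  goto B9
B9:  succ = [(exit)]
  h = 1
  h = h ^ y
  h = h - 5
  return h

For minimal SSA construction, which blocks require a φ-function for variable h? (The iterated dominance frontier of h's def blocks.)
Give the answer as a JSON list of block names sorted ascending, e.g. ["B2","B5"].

idom tree: B1←B0 B2←B0 B3←B0 B4←B3 B5←B0 B6←B5 B7←B5 B8←B7 B9←B0
Dom∩ at merges:
  B2: preds {B0,B1}: {B0} ∩ {B0,B1} = {B0}; idom=B0
  B3: preds {B1,B2,B4}: {B0,B1} ∩ {B0,B2} ∩ {B0,B3,B4} = {B0}; idom=B0
  B5: preds {B2,B3}: {B0,B2} ∩ {B0,B3} = {B0}; idom=B0
  B7: preds {B5,B6}: {B0,B5} ∩ {B0,B5,B6} = {B0,B5}; idom=B5
  B9: preds {B1,B8}: {B0,B1} ∩ {B0,B5,B7,B8} = {B0}; idom=B0

DF derivation:
  join B2 pred B0: · stop@B0
  join B2 pred B1: B1 stop@B0
  join B3 pred B1: B1 stop@B0
  join B3 pred B2: B2 stop@B0
  join B3 pred B4: B4→B3 stop@B0
  join B5 pred B2: B2 stop@B0
  join B5 pred B3: B3 stop@B0
  join B7 pred B5: · stop@B5
  join B7 pred B6: B6 stop@B5
  join B9 pred B1: B1 stop@B0
  join B9 pred B8: B8→B7→B5 stop@B0
  B0: DF=∅
  B1: DF={B2,B3,B9}
  B2: DF={B3,B5}
  B3: DF={B3,B5}
  B4: DF={B3}
  B5: DF={B9}
  B6: DF={B7}
  B7: DF={B9}
  B8: DF={B9}
  B9: DF=∅

φ for h: defs {B2,B9}
  DF⁺ = {B3,B5,B9}

Answer: ["B3", "B5", "B9"]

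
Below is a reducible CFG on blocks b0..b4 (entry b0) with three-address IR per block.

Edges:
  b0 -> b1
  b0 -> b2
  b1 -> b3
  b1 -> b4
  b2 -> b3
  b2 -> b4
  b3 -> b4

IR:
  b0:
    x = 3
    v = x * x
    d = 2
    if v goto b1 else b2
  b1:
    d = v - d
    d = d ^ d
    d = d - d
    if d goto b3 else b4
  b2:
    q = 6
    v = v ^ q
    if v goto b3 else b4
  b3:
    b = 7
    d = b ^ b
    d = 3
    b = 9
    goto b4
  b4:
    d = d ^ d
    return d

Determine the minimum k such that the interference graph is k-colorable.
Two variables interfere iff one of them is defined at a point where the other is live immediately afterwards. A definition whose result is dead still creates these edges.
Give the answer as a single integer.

Per-block:
  b0: def={d,v,x} ue=∅
  b1: def={d} ue={d,v}
  b2: def={q,v} ue={v}
  b3: def={b,d} ue=∅
  b4: def={d} ue={d}

Liveness:
  b0: in=∅ out={d,v}
  b1: in={d,v} out={d}
  b2: in={d,v} out={d}
  b3: in=∅ out={d}
  b4: in={d} out=∅

Interference:
  b: {d}
  d: {b,q,v}
  q: {d,v}
  v: {d,q}
  x: ∅

Registers:
  lower bound: {d,q,v} mutually conflict ⇒ χ ≥ 3
  assign b→R1 d→R0 q→R1 v→R2 x→R0 — no edge inside a register ⇒ χ ≤ 3
  χ = 3

Answer: 3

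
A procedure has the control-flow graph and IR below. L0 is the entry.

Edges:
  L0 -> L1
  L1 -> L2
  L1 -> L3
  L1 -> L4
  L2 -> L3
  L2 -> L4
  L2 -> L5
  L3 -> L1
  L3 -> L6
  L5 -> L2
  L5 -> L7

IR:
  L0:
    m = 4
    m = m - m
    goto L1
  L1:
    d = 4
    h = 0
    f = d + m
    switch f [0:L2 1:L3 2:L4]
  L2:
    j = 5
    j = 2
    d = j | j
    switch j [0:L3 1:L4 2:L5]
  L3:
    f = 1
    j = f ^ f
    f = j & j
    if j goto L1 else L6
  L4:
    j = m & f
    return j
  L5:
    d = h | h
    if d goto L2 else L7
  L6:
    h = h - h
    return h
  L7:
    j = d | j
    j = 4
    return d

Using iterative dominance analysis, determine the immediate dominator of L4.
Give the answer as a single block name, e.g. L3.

Answer: L1

Derivation:
idom tree: L1←L0 L2←L1 L3←L1 L4←L1 L5←L2 L6←L3 L7←L5
Join-block Dom:
  L1: preds {L0,L3}: {L0} ∩ {L0,L1,L3} = {L0}; idom=L0
  L2: preds {L1,L5}: {L0,L1} ∩ {L0,L1,L2,L5} = {L0,L1}; idom=L1
  L3: preds {L1,L2}: {L0,L1} ∩ {L0,L1,L2} = {L0,L1}; idom=L1
  L4: preds {L1,L2}: {L0,L1} ∩ {L0,L1,L2} = {L0,L1}; idom=L1

idom(L4) = L1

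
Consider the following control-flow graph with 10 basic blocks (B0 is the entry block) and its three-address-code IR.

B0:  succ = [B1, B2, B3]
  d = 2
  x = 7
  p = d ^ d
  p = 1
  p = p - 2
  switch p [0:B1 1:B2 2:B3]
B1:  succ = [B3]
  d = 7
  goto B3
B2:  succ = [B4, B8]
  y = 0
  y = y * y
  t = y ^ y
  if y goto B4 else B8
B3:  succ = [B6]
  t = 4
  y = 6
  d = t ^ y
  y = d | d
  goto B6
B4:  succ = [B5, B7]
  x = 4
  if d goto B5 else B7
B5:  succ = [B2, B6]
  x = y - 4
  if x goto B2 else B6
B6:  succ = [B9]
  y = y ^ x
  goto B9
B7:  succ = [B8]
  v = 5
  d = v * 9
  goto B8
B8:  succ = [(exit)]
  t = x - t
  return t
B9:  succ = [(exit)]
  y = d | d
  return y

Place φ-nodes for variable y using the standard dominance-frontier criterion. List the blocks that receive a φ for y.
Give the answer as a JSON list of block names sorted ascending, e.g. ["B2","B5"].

Answer: ["B2", "B6"]

Derivation:
idom tree: B1←B0 B2←B0 B3←B0 B4←B2 B5←B4 B6←B0 B7←B4 B8←B2 B9←B6
Dom∩ at merges:
  B2: preds {B0,B5}: {B0} ∩ {B0,B2,B4,B5} = {B0}; idom=B0
  B3: preds {B0,B1}: {B0} ∩ {B0,B1} = {B0}; idom=B0
  B6: preds {B3,B5}: {B0,B3} ∩ {B0,B2,B4,B5} = {B0}; idom=B0
  B8: preds {B2,B7}: {B0,B2} ∩ {B0,B2,B4,B7} = {B0,B2}; idom=B2

Frontier:
  B2←B0: walk · to B0
  B2←B5: walk B5→B4→B2 to B0
  B3←B0: walk · to B0
  B3←B1: walk B1 to B0
  B6←B3: walk B3 to B0
  B6←B5: walk B5→B4→B2 to B0
  B8←B2: walk · to B2
  B8←B7: walk B7→B4 to B2
  B0 → ∅
  B1 → {B3}
  B2 → {B2,B6}
  B3 → {B6}
  B4 → {B2,B6,B8}
  B5 → {B2,B6}
  B6 → ∅
  B7 → {B8}
  B8 → ∅
  B9 → ∅

φ for y: defs {B2,B3,B6,B9}
  DF⁺ = {B2,B6}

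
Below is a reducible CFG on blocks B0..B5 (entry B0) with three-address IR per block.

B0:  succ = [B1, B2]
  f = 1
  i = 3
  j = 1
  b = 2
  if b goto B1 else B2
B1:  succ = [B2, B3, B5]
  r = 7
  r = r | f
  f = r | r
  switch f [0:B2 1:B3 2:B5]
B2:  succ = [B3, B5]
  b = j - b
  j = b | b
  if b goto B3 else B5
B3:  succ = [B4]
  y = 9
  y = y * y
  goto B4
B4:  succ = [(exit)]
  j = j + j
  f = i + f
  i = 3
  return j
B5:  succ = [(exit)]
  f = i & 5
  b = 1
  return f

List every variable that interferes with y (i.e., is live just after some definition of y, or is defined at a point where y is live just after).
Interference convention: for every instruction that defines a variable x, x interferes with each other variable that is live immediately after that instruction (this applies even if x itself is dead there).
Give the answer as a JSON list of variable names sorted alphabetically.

Block summaries:
  B0: {b,f,i,j} / ∅
  B1: {f,r} / {f}
  B2: {b,j} / {b,j}
  B3: {y} / ∅
  B4: {f,i,j} / {f,i,j}
  B5: {b,f} / {i}

Liveness:
  B0 li=∅ lo={b,f,i,j}
  B1 li={b,f,i,j} lo={b,f,i,j}
  B2 li={b,f,i,j} lo={f,i,j}
  B3 li={f,i,j} lo={f,i,j}
  B4 li={f,i,j} lo=∅
  B5 li={i} lo=∅

Conflict graph:
  b — {f,i,j,r}
  f — {b,i,j,r,y}
  i — {b,f,j,r,y}
  j — {b,f,i,r,y}
  r — {b,f,i,j}
  y — {f,i,j}

N(y) = ["f", "i", "j"]

Answer: ["f", "i", "j"]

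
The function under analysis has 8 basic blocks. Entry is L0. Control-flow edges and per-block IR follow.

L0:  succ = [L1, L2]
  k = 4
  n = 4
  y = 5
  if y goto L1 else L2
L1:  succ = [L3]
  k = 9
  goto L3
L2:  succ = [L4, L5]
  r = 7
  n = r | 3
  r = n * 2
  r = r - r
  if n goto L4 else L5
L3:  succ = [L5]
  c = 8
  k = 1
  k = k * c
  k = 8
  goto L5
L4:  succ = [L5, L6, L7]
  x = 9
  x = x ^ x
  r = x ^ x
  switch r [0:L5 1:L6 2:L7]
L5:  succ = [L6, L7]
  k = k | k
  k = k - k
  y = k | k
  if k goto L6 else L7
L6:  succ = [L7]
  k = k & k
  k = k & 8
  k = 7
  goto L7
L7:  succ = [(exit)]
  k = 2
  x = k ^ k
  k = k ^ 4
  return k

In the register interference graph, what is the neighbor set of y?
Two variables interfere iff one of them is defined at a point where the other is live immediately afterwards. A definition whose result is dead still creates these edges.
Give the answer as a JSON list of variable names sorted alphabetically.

Answer: ["k"]

Working:
def/use:
  L0: {k,n,y} / ∅
  L1: {k} / ∅
  L2: {n,r} / ∅
  L3: {c,k} / ∅
  L4: {r,x} / ∅
  L5: {k,y} / {k}
  L6: {k} / {k}
  L7: {k,x} / ∅

Backward fixpoint:
  live L0: ∅→{k}
  live L1: ∅→∅
  live L2: {k}→{k}
  live L3: ∅→{k}
  live L4: {k}→{k}
  live L5: {k}→{k}
  live L6: {k}→∅
  live L7: ∅→∅

Conflict graph:
  c — {k}
  k — {c,n,r,x,y}
  n — {k,r}
  r — {k,n}
  x — {k}
  y — {k}

N(y) = ["k"]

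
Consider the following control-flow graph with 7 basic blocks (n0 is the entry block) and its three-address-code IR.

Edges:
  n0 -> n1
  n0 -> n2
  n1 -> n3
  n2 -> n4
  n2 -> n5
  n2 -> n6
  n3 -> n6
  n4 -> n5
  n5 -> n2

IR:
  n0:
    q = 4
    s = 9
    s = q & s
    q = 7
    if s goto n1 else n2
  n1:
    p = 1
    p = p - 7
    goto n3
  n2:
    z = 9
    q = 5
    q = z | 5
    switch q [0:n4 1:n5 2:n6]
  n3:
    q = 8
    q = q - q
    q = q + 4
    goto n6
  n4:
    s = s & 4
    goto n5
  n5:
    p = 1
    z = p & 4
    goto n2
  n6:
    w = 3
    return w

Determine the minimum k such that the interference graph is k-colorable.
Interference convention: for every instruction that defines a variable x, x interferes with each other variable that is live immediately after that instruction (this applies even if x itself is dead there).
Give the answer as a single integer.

Per-block:
  n0 def {q,s} use ∅
  n1 def {p} use ∅
  n2 def {q,z} use ∅
  n3 def {q} use ∅
  n4 def {s} use {s}
  n5 def {p,z} use ∅
  n6 def {w} use ∅

Live sets:
  live n0: ∅→{s}
  live n1: ∅→∅
  live n2: {s}→{s}
  live n3: ∅→∅
  live n4: {s}→{s}
  live n5: {s}→{s}
  live n6: ∅→∅

Conflict graph:
  p — {s}
  q — {s,z}
  s — {p,q,z}
  w — ∅
  z — {q,s}

Registers:
  clique {q,s,z} ⇒ need ≥ 3
  assign p→R1 q→R1 s→R0 w→R0 z→R2 — no edge inside a register ⇒ χ ≤ 3
  χ = 3

Answer: 3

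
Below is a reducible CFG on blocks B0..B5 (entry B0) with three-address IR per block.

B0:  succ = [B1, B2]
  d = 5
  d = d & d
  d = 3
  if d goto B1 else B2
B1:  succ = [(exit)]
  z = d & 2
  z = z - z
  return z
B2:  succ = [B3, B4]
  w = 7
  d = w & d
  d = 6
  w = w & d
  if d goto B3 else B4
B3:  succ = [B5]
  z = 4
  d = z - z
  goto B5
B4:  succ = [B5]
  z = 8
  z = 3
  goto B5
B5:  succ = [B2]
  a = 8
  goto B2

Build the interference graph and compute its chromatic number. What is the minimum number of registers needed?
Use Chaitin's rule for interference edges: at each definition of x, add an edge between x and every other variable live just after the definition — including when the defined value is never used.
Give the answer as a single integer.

def/use:
  B0 def {d} use ∅
  B1 def {z} use {d}
  B2 def {d,w} use {d}
  B3 def {d,z} use ∅
  B4 def {z} use ∅
  B5 def {a} use ∅

Live sets:
  B0: in=∅ out={d}
  B1: in={d} out=∅
  B2: in={d} out={d}
  B3: in=∅ out={d}
  B4: in={d} out={d}
  B5: in={d} out={d}

Interfere edges:
  a: {d}
  d: {a,w,z}
  w: {d}
  z: {d}

Chromatic number:
  lower bound: {a,d} mutually conflict ⇒ χ ≥ 2
  assign a→r1 d→r0 w→r1 z→r1 — no edge inside a register ⇒ χ ≤ 2
  χ = 2

Answer: 2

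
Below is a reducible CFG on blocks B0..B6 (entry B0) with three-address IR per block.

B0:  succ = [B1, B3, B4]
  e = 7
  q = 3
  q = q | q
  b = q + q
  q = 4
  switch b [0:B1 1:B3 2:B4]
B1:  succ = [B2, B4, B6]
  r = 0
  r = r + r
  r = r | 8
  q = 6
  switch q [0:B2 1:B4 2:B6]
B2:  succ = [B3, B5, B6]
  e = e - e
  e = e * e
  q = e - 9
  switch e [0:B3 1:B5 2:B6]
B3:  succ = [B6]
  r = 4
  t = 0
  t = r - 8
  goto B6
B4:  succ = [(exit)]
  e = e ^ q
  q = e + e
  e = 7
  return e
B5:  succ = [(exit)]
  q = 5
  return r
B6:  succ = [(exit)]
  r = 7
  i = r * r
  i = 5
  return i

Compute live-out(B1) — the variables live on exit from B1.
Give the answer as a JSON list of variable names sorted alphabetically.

Block summaries:
  B0 def {b,e,q} use ∅
  B1 def {q,r} use ∅
  B2 def {e,q} use {e}
  B3 def {r,t} use ∅
  B4 def {e,q} use {e,q}
  B5 def {q} use {r}
  B6 def {i,r} use ∅

Backward fixpoint:
  live B0: ∅→{e,q}
  live B1: {e}→{e,q,r}
  live B2: {e,r}→{r}
  live B3: ∅→∅
  live B4: {e,q}→∅
  live B5: {r}→∅
  live B6: ∅→∅

live-out(B1) = ["e", "q", "r"]

Answer: ["e", "q", "r"]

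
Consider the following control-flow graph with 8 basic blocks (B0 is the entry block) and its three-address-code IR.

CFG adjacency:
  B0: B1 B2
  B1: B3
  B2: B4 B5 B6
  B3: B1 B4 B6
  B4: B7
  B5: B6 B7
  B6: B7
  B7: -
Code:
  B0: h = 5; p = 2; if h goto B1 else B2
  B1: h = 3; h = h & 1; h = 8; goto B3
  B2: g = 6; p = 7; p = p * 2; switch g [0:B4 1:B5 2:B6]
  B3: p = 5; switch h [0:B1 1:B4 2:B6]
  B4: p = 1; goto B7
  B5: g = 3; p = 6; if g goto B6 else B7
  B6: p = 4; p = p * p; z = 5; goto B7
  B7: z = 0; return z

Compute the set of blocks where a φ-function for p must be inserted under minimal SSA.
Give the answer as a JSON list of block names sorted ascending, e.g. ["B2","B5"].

idom tree: B1←B0 B2←B0 B3←B1 B4←B0 B5←B2 B6←B0 B7←B0
Join-block Dom:
  B1: preds {B0,B3}: {B0} ∩ {B0,B1,B3} = {B0}; idom=B0
  B4: preds {B2,B3}: {B0,B2} ∩ {B0,B1,B3} = {B0}; idom=B0
  B6: preds {B2,B3,B5}: {B0,B2} ∩ {B0,B1,B3} ∩ {B0,B2,B5} = {B0}; idom=B0
  B7: preds {B4,B5,B6}: {B0,B4} ∩ {B0,B2,B5} ∩ {B0,B6} = {B0}; idom=B0

DF walk-up:
  join B1 pred B0: · stop@B0
  join B1 pred B3: B3→B1 stop@B0
  join B4 pred B2: B2 stop@B0
  join B4 pred B3: B3→B1 stop@B0
  join B6 pred B2: B2 stop@B0
  join B6 pred B3: B3→B1 stop@B0
  join B6 pred B5: B5→B2 stop@B0
  join B7 pred B4: B4 stop@B0
  join B7 pred B5: B5→B2 stop@B0
  join B7 pred B6: B6 stop@B0
  B0 → ∅
  B1 → {B1,B4,B6}
  B2 → {B4,B6,B7}
  B3 → {B1,B4,B6}
  B4 → {B7}
  B5 → {B6,B7}
  B6 → {B7}
  B7 → ∅

φ for p: defs {B0,B2,B3,B4,B5,B6}
  DF⁺ = {B1,B4,B6,B7}

Answer: ["B1", "B4", "B6", "B7"]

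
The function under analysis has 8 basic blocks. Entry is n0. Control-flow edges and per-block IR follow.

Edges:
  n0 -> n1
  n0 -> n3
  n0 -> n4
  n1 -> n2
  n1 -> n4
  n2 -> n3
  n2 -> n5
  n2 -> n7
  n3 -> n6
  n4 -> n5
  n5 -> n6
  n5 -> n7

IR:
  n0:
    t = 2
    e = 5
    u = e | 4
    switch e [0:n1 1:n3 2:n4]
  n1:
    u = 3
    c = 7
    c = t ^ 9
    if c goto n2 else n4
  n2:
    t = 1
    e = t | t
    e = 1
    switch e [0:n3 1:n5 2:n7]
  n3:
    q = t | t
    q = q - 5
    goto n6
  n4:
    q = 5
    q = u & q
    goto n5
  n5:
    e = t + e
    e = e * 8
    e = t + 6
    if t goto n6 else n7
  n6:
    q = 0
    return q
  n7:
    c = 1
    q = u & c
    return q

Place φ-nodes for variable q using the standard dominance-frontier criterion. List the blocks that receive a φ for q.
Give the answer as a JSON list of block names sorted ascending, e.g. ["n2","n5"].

Answer: ["n5", "n6", "n7"]

Working:
idom tree: n1←n0 n2←n1 n3←n0 n4←n0 n5←n0 n6←n0 n7←n0
Dom∩ at merges:
  n3: preds {n0,n2}: {n0} ∩ {n0,n1,n2} = {n0}; idom=n0
  n4: preds {n0,n1}: {n0} ∩ {n0,n1} = {n0}; idom=n0
  n5: preds {n2,n4}: {n0,n1,n2} ∩ {n0,n4} = {n0}; idom=n0
  n6: preds {n3,n5}: {n0,n3} ∩ {n0,n5} = {n0}; idom=n0
  n7: preds {n2,n5}: {n0,n1,n2} ∩ {n0,n5} = {n0}; idom=n0

Frontier:
  join n3 pred n0: · stop@n0
  join n3 pred n2: n2→n1 stop@n0
  join n4 pred n0: · stop@n0
  join n4 pred n1: n1 stop@n0
  join n5 pred n2: n2→n1 stop@n0
  join n5 pred n4: n4 stop@n0
  join n6 pred n3: n3 stop@n0
  join n6 pred n5: n5 stop@n0
  join n7 pred n2: n2→n1 stop@n0
  join n7 pred n5: n5 stop@n0
  n0 → ∅
  n1 → {n3,n4,n5,n7}
  n2 → {n3,n5,n7}
  n3 → {n6}
  n4 → {n5}
  n5 → {n6,n7}
  n6 → ∅
  n7 → ∅

φ for q: defs {n3,n4,n6,n7}
  DF⁺ = {n5,n6,n7}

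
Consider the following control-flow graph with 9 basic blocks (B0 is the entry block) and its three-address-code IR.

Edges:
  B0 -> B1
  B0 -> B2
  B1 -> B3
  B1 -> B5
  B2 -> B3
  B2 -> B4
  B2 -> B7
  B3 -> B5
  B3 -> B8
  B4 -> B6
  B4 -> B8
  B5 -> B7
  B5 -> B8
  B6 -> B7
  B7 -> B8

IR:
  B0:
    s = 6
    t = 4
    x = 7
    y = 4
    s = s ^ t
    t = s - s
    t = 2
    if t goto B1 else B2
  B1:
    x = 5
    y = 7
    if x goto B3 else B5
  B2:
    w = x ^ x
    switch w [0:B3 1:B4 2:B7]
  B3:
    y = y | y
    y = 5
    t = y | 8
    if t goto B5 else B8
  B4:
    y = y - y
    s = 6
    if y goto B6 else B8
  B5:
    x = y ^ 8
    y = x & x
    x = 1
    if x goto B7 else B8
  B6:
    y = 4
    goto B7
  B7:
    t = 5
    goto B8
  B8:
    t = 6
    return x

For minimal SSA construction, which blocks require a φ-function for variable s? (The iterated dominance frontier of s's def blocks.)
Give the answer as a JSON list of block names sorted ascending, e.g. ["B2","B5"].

Answer: ["B7", "B8"]

Analysis:
idom tree: B1←B0 B2←B0 B3←B0 B4←B2 B5←B0 B6←B4 B7←B0 B8←B0
Dom∩ at merges:
  B3: preds {B1,B2}: {B0,B1} ∩ {B0,B2} = {B0}; idom=B0
  B5: preds {B1,B3}: {B0,B1} ∩ {B0,B3} = {B0}; idom=B0
  B7: preds {B2,B5,B6}: {B0,B2} ∩ {B0,B5} ∩ {B0,B2,B4,B6} = {B0}; idom=B0
  B8: preds {B3,B4,B5,B7}: {B0,B3} ∩ {B0,B2,B4} ∩ {B0,B5} ∩ {B0,B7} = {B0}; idom=B0

DF derivation:
  join B3 pred B1: B1 stop@B0
  join B3 pred B2: B2 stop@B0
  join B5 pred B1: B1 stop@B0
  join B5 pred B3: B3 stop@B0
  join B7 pred B2: B2 stop@B0
  join B7 pred B5: B5 stop@B0
  join B7 pred B6: B6→B4→B2 stop@B0
  join B8 pred B3: B3 stop@B0
  join B8 pred B4: B4→B2 stop@B0
  join B8 pred B5: B5 stop@B0
  join B8 pred B7: B7 stop@B0
  B0 → ∅
  B1 → {B3,B5}
  B2 → {B3,B7,B8}
  B3 → {B5,B8}
  B4 → {B7,B8}
  B5 → {B7,B8}
  B6 → {B7}
  B7 → {B8}
  B8 → ∅

φ for s: defs {B0,B4}
  DF⁺ = {B7,B8}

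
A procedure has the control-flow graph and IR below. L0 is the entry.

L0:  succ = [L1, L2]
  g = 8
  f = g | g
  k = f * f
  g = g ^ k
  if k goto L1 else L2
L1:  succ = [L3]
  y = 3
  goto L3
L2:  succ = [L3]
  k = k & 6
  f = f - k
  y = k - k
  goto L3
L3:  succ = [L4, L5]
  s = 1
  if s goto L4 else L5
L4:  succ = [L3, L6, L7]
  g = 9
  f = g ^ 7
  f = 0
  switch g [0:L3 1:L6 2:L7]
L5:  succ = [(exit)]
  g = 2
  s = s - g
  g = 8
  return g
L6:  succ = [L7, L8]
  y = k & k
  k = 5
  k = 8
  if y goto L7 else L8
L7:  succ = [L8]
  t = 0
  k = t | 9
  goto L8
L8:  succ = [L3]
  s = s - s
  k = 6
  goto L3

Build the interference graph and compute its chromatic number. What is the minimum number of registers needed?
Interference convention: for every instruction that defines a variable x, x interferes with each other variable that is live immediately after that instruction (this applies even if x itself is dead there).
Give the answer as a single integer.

Answer: 4

Analysis:
def/use:
  L0: {f,g,k} / ∅
  L1: {y} / ∅
  L2: {f,k,y} / {f,k}
  L3: {s} / ∅
  L4: {f,g} / ∅
  L5: {g,s} / {s}
  L6: {k,y} / {k}
  L7: {k,t} / ∅
  L8: {k,s} / {s}

Liveness:
  live L0: ∅→{f,k}
  live L1: {k}→{k}
  live L2: {f,k}→{k}
  live L3: {k}→{k,s}
  live L4: {k,s}→{k,s}
  live L5: {s}→∅
  live L6: {k,s}→{s}
  live L7: {s}→{s}
  live L8: {s}→{k}

Interference:
  f — {g,k,s}
  g — {f,k,s}
  k — {f,g,s,y}
  s — {f,g,k,t,y}
  t — {s}
  y — {k,s}

Chromatic number:
  clique {f,g,k,s} ⇒ need ≥ 4
  4-colouring: R0={s}  R1={k,t}  R2={f,y}  R3={g}
  χ = 4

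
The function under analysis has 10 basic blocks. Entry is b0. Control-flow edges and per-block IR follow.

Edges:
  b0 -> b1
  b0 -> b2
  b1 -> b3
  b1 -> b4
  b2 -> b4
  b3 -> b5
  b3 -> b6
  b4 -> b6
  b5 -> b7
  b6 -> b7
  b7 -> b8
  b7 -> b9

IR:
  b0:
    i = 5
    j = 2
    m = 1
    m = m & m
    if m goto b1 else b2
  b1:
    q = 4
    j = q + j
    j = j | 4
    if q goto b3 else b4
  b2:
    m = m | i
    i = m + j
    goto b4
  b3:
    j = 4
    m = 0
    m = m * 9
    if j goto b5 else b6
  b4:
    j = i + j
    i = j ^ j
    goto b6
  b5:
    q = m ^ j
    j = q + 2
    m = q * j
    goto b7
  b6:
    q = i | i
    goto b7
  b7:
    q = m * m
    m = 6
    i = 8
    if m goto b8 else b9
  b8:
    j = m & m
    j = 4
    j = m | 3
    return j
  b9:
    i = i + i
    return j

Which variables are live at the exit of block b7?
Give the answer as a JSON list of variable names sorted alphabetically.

Block summaries:
  b0: def={i,j,m} ue=∅
  b1: def={j,q} ue={j}
  b2: def={i,m} ue={i,j,m}
  b3: def={j,m} ue=∅
  b4: def={i,j} ue={i,j}
  b5: def={j,m,q} ue={j,m}
  b6: def={q} ue={i}
  b7: def={i,m,q} ue={m}
  b8: def={j} ue={m}
  b9: def={i} ue={i,j}

Backward fixpoint:
  b0 li=∅ lo={i,j,m}
  b1 li={i,j,m} lo={i,j,m}
  b2 li={i,j,m} lo={i,j,m}
  b3 li={i} lo={i,j,m}
  b4 li={i,j,m} lo={i,j,m}
  b5 li={j,m} lo={j,m}
  b6 li={i,j,m} lo={j,m}
  b7 li={j,m} lo={i,j,m}
  b8 li={m} lo=∅
  b9 li={i,j} lo=∅

live-out(b7) = ["i", "j", "m"]

Answer: ["i", "j", "m"]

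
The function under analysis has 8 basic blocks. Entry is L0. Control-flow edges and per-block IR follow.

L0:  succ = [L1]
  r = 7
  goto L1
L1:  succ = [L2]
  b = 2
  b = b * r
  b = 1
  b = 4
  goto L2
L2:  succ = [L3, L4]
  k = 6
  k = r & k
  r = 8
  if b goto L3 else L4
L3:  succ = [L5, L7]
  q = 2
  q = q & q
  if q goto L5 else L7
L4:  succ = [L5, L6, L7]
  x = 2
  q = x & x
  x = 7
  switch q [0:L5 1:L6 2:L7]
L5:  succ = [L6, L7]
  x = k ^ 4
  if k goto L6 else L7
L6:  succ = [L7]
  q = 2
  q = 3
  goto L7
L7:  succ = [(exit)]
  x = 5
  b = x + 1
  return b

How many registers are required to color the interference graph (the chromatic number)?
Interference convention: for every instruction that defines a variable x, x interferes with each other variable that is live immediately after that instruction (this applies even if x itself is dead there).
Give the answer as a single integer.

Block summaries:
  L0: def={r} ue=∅
  L1: def={b} ue={r}
  L2: def={k,r} ue={b,r}
  L3: def={q} ue=∅
  L4: def={q,x} ue=∅
  L5: def={x} ue={k}
  L6: def={q} ue=∅
  L7: def={b,x} ue=∅

Liveness:
  L0: in=∅ out={r}
  L1: in={r} out={b,r}
  L2: in={b,r} out={k}
  L3: in={k} out={k}
  L4: in={k} out={k}
  L5: in={k} out=∅
  L6: in=∅ out=∅
  L7: in=∅ out=∅

Interfere edges:
  b↔{k,r}
  k↔{b,q,r,x}
  q↔{k,x}
  r↔{b,k}
  x↔{k,q}

Registers:
  {b,k,r} pairwise interfere (3-clique) ⇒ χ ≥ 3
  3-colouring: R0={k}  R1={b,q}  R2={r,x}
  χ = 3

Answer: 3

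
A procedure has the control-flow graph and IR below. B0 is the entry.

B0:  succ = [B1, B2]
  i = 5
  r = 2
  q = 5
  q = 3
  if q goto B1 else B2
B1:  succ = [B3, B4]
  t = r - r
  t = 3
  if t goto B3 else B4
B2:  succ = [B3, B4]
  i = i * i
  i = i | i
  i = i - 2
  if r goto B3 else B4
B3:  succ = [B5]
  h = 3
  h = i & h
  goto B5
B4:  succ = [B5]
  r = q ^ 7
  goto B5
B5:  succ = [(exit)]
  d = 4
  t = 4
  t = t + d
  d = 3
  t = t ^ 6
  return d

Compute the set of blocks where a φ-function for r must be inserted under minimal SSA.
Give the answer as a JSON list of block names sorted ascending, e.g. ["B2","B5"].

idom tree: B1←B0 B2←B0 B3←B0 B4←B0 B5←B0
Dom at joins:
  B3: preds {B1,B2}: {B0,B1} ∩ {B0,B2} = {B0}; idom=B0
  B4: preds {B1,B2}: {B0,B1} ∩ {B0,B2} = {B0}; idom=B0
  B5: preds {B3,B4}: {B0,B3} ∩ {B0,B4} = {B0}; idom=B0

Frontier:
  join B3 pred B1: B1 stop@B0
  join B3 pred B2: B2 stop@B0
  join B4 pred B1: B1 stop@B0
  join B4 pred B2: B2 stop@B0
  join B5 pred B3: B3 stop@B0
  join B5 pred B4: B4 stop@B0
  B0: DF=∅
  B1: DF={B3,B4}
  B2: DF={B3,B4}
  B3: DF={B5}
  B4: DF={B5}
  B5: DF=∅

φ for r: defs {B0,B4}
  DF⁺ = {B5}

Answer: ["B5"]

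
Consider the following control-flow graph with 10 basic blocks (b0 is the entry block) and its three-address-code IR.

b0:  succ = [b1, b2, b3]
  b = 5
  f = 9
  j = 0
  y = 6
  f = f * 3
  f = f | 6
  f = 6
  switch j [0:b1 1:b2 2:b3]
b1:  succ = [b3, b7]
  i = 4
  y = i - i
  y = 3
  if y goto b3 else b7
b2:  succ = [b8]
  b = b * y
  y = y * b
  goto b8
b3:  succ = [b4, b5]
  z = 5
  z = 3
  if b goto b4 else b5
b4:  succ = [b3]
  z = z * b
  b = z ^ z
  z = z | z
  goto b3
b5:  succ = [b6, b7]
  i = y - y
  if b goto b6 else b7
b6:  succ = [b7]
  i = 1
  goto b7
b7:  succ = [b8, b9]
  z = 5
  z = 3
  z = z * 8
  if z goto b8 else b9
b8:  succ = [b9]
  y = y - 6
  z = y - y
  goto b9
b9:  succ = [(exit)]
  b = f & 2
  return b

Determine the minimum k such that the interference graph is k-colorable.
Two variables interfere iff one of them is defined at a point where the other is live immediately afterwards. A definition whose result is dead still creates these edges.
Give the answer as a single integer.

Per-block:
  b0 def {b,f,j,y} use ∅
  b1 def {i,y} use ∅
  b2 def {b,y} use {b,y}
  b3 def {z} use {b}
  b4 def {b,z} use {b,z}
  b5 def {i} use {b,y}
  b6 def {i} use ∅
  b7 def {z} use ∅
  b8 def {y,z} use {y}
  b9 def {b} use {f}

Backward fixpoint:
  b0 li=∅ lo={b,f,y}
  b1 li={b,f} lo={b,f,y}
  b2 li={b,f,y} lo={f,y}
  b3 li={b,f,y} lo={b,f,y,z}
  b4 li={b,f,y,z} lo={b,f,y}
  b5 li={b,f,y} lo={f,y}
  b6 li={f,y} lo={f,y}
  b7 li={f,y} lo={f,y}
  b8 li={f,y} lo={f}
  b9 li={f} lo=∅

Interfere edges:
  b — {f,i,j,y,z}
  f — {b,i,j,y,z}
  i — {b,f,y}
  j — {b,f,y}
  y — {b,f,i,j,z}
  z — {b,f,y}

Chromatic number:
  clique {b,f,i,y} ⇒ need ≥ 4
  4-colouring: c0={b}  c1={f}  c2={y}  c3={i,j,z}
  χ = 4

Answer: 4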